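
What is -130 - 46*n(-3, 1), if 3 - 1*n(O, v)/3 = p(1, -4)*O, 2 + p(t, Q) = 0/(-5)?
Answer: 284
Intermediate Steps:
p(t, Q) = -2 (p(t, Q) = -2 + 0/(-5) = -2 + 0*(-1/5) = -2 + 0 = -2)
n(O, v) = 9 + 6*O (n(O, v) = 9 - (-6)*O = 9 + 6*O)
-130 - 46*n(-3, 1) = -130 - 46*(9 + 6*(-3)) = -130 - 46*(9 - 18) = -130 - 46*(-9) = -130 + 414 = 284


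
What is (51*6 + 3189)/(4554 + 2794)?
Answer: 3495/7348 ≈ 0.47564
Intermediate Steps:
(51*6 + 3189)/(4554 + 2794) = (306 + 3189)/7348 = 3495*(1/7348) = 3495/7348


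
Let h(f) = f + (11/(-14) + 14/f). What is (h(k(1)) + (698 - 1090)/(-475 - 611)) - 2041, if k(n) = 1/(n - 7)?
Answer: -8079373/3801 ≈ -2125.6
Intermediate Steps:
k(n) = 1/(-7 + n)
h(f) = -11/14 + f + 14/f (h(f) = f + (11*(-1/14) + 14/f) = f + (-11/14 + 14/f) = -11/14 + f + 14/f)
(h(k(1)) + (698 - 1090)/(-475 - 611)) - 2041 = ((-11/14 + 1/(-7 + 1) + 14/(1/(-7 + 1))) + (698 - 1090)/(-475 - 611)) - 2041 = ((-11/14 + 1/(-6) + 14/(1/(-6))) - 392/(-1086)) - 2041 = ((-11/14 - 1/6 + 14/(-1/6)) - 392*(-1/1086)) - 2041 = ((-11/14 - 1/6 + 14*(-6)) + 196/543) - 2041 = ((-11/14 - 1/6 - 84) + 196/543) - 2041 = (-1784/21 + 196/543) - 2041 = -321532/3801 - 2041 = -8079373/3801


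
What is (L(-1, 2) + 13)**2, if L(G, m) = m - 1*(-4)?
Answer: 361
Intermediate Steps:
L(G, m) = 4 + m (L(G, m) = m + 4 = 4 + m)
(L(-1, 2) + 13)**2 = ((4 + 2) + 13)**2 = (6 + 13)**2 = 19**2 = 361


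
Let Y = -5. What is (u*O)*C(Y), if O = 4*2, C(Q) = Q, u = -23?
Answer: 920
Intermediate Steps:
O = 8
(u*O)*C(Y) = -23*8*(-5) = -184*(-5) = 920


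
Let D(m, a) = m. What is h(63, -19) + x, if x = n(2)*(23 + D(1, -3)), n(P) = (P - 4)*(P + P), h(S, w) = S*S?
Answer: 3777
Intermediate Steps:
h(S, w) = S**2
n(P) = 2*P*(-4 + P) (n(P) = (-4 + P)*(2*P) = 2*P*(-4 + P))
x = -192 (x = (2*2*(-4 + 2))*(23 + 1) = (2*2*(-2))*24 = -8*24 = -192)
h(63, -19) + x = 63**2 - 192 = 3969 - 192 = 3777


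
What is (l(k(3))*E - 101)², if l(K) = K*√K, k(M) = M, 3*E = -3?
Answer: 10228 + 606*√3 ≈ 11278.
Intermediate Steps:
E = -1 (E = (⅓)*(-3) = -1)
l(K) = K^(3/2)
(l(k(3))*E - 101)² = (3^(3/2)*(-1) - 101)² = ((3*√3)*(-1) - 101)² = (-3*√3 - 101)² = (-101 - 3*√3)²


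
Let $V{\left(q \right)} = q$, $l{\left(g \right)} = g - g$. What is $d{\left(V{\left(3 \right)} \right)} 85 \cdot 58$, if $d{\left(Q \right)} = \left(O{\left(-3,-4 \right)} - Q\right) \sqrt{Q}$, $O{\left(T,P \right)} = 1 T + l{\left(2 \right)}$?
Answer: $- 29580 \sqrt{3} \approx -51234.0$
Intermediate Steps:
$l{\left(g \right)} = 0$
$O{\left(T,P \right)} = T$ ($O{\left(T,P \right)} = 1 T + 0 = T + 0 = T$)
$d{\left(Q \right)} = \sqrt{Q} \left(-3 - Q\right)$ ($d{\left(Q \right)} = \left(-3 - Q\right) \sqrt{Q} = \sqrt{Q} \left(-3 - Q\right)$)
$d{\left(V{\left(3 \right)} \right)} 85 \cdot 58 = \sqrt{3} \left(-3 - 3\right) 85 \cdot 58 = \sqrt{3} \left(-6\right) 85 \cdot 58 = - 6 \sqrt{3} \cdot 85 \cdot 58 = - 510 \sqrt{3} \cdot 58 = - 29580 \sqrt{3}$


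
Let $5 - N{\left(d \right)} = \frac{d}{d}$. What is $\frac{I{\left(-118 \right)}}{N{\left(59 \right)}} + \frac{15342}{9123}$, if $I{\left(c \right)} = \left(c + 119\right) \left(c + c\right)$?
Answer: $- \frac{174305}{3041} \approx -57.318$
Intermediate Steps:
$I{\left(c \right)} = 2 c \left(119 + c\right)$ ($I{\left(c \right)} = \left(119 + c\right) 2 c = 2 c \left(119 + c\right)$)
$N{\left(d \right)} = 4$ ($N{\left(d \right)} = 5 - \frac{d}{d} = 5 - 1 = 4$)
$\frac{I{\left(-118 \right)}}{N{\left(59 \right)}} + \frac{15342}{9123} = \frac{2 \left(-118\right) \left(119 - 118\right)}{4} + \frac{15342}{9123} = 2 \left(-118\right) 1 \cdot \frac{1}{4} + 15342 \cdot \frac{1}{9123} = \left(-236\right) \frac{1}{4} + \frac{5114}{3041} = -59 + \frac{5114}{3041} = - \frac{174305}{3041}$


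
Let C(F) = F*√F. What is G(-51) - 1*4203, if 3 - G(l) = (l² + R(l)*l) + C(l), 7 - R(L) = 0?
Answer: -6444 + 51*I*√51 ≈ -6444.0 + 364.21*I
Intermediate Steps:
C(F) = F^(3/2)
R(L) = 7 (R(L) = 7 - 1*0 = 7 + 0 = 7)
G(l) = 3 - l² - l^(3/2) - 7*l (G(l) = 3 - ((l² + 7*l) + l^(3/2)) = 3 - (l² + l^(3/2) + 7*l) = 3 + (-l² - l^(3/2) - 7*l) = 3 - l² - l^(3/2) - 7*l)
G(-51) - 1*4203 = (3 - 1*(-51)² - (-51)^(3/2) - 7*(-51)) - 1*4203 = (3 - 1*2601 - (-51)*I*√51 + 357) - 4203 = (3 - 2601 + 51*I*√51 + 357) - 4203 = (-2241 + 51*I*√51) - 4203 = -6444 + 51*I*√51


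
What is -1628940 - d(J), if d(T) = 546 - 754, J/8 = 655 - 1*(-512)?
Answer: -1628732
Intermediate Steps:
J = 9336 (J = 8*(655 - 1*(-512)) = 8*(655 + 512) = 8*1167 = 9336)
d(T) = -208
-1628940 - d(J) = -1628940 - 1*(-208) = -1628940 + 208 = -1628732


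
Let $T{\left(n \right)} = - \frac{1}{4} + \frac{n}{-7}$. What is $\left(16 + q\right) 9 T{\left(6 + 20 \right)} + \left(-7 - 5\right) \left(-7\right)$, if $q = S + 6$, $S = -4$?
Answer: $- \frac{7815}{14} \approx -558.21$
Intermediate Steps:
$T{\left(n \right)} = - \frac{1}{4} - \frac{n}{7}$ ($T{\left(n \right)} = \left(-1\right) \frac{1}{4} + n \left(- \frac{1}{7}\right) = - \frac{1}{4} - \frac{n}{7}$)
$q = 2$ ($q = -4 + 6 = 2$)
$\left(16 + q\right) 9 T{\left(6 + 20 \right)} + \left(-7 - 5\right) \left(-7\right) = \left(16 + 2\right) 9 \left(- \frac{1}{4} - \frac{6 + 20}{7}\right) + \left(-7 - 5\right) \left(-7\right) = 18 \cdot 9 \left(- \frac{1}{4} - \frac{26}{7}\right) - -84 = 162 \left(- \frac{1}{4} - \frac{26}{7}\right) + 84 = 162 \left(- \frac{111}{28}\right) + 84 = - \frac{8991}{14} + 84 = - \frac{7815}{14}$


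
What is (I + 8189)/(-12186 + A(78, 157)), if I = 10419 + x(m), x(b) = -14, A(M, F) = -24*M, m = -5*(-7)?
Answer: -1033/781 ≈ -1.3227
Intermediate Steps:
m = 35
I = 10405 (I = 10419 - 14 = 10405)
(I + 8189)/(-12186 + A(78, 157)) = (10405 + 8189)/(-12186 - 24*78) = 18594/(-12186 - 1872) = 18594/(-14058) = 18594*(-1/14058) = -1033/781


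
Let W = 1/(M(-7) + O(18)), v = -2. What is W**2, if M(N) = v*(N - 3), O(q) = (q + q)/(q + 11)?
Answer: 841/379456 ≈ 0.0022163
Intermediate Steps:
O(q) = 2*q/(11 + q) (O(q) = (2*q)/(11 + q) = 2*q/(11 + q))
M(N) = 6 - 2*N (M(N) = -2*(N - 3) = -2*(-3 + N) = 6 - 2*N)
W = 29/616 (W = 1/((6 - 2*(-7)) + 2*18/(11 + 18)) = 1/((6 + 14) + 2*18/29) = 1/(20 + 2*18*(1/29)) = 1/(20 + 36/29) = 1/(616/29) = 29/616 ≈ 0.047078)
W**2 = (29/616)**2 = 841/379456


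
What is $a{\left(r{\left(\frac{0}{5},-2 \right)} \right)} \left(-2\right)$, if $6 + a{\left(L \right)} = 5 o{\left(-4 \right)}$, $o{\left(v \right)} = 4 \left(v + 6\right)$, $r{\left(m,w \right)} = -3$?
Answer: $-68$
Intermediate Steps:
$o{\left(v \right)} = 24 + 4 v$ ($o{\left(v \right)} = 4 \left(6 + v\right) = 24 + 4 v$)
$a{\left(L \right)} = 34$ ($a{\left(L \right)} = -6 + 5 \left(24 + 4 \left(-4\right)\right) = -6 + 5 \left(24 - 16\right) = -6 + 5 \cdot 8 = -6 + 40 = 34$)
$a{\left(r{\left(\frac{0}{5},-2 \right)} \right)} \left(-2\right) = 34 \left(-2\right) = -68$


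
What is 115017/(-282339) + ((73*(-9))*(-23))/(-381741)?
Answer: -5352569914/11975596911 ≈ -0.44696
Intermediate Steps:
115017/(-282339) + ((73*(-9))*(-23))/(-381741) = 115017*(-1/282339) - 657*(-23)*(-1/381741) = -38339/94113 + 15111*(-1/381741) = -38339/94113 - 5037/127247 = -5352569914/11975596911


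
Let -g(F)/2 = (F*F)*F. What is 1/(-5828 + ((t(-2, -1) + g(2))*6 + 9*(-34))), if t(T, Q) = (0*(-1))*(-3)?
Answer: -1/6230 ≈ -0.00016051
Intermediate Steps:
g(F) = -2*F³ (g(F) = -2*F*F*F = -2*F²*F = -2*F³)
t(T, Q) = 0 (t(T, Q) = 0*(-3) = 0)
1/(-5828 + ((t(-2, -1) + g(2))*6 + 9*(-34))) = 1/(-5828 + ((0 - 2*2³)*6 + 9*(-34))) = 1/(-5828 + ((0 - 2*8)*6 - 306)) = 1/(-5828 + ((0 - 16)*6 - 306)) = 1/(-5828 + (-16*6 - 306)) = 1/(-5828 + (-96 - 306)) = 1/(-5828 - 402) = 1/(-6230) = -1/6230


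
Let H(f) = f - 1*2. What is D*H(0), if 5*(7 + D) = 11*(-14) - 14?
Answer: 406/5 ≈ 81.200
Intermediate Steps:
H(f) = -2 + f (H(f) = f - 2 = -2 + f)
D = -203/5 (D = -7 + (11*(-14) - 14)/5 = -7 + (-154 - 14)/5 = -7 + (⅕)*(-168) = -7 - 168/5 = -203/5 ≈ -40.600)
D*H(0) = -203*(-2 + 0)/5 = -203/5*(-2) = 406/5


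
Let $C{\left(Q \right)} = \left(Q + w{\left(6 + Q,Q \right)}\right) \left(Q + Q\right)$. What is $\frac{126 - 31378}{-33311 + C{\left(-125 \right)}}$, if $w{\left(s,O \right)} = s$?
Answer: $- \frac{31252}{27689} \approx -1.1287$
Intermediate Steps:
$C{\left(Q \right)} = 2 Q \left(6 + 2 Q\right)$ ($C{\left(Q \right)} = \left(Q + \left(6 + Q\right)\right) \left(Q + Q\right) = \left(6 + 2 Q\right) 2 Q = 2 Q \left(6 + 2 Q\right)$)
$\frac{126 - 31378}{-33311 + C{\left(-125 \right)}} = \frac{126 - 31378}{-33311 + 4 \left(-125\right) \left(3 - 125\right)} = - \frac{31252}{-33311 + 4 \left(-125\right) \left(-122\right)} = - \frac{31252}{-33311 + 61000} = - \frac{31252}{27689}$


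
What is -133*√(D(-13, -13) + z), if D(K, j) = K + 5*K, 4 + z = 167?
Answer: -133*√85 ≈ -1226.2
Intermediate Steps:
z = 163 (z = -4 + 167 = 163)
D(K, j) = 6*K
-133*√(D(-13, -13) + z) = -133*√(6*(-13) + 163) = -133*√(-78 + 163) = -133*√85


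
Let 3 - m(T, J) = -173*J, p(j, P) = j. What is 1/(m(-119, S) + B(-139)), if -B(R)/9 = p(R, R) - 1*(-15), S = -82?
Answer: -1/13067 ≈ -7.6529e-5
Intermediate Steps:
m(T, J) = 3 + 173*J (m(T, J) = 3 - (-173)*J = 3 + 173*J)
B(R) = -135 - 9*R (B(R) = -9*(R - 1*(-15)) = -9*(R + 15) = -9*(15 + R) = -135 - 9*R)
1/(m(-119, S) + B(-139)) = 1/((3 + 173*(-82)) + (-135 - 9*(-139))) = 1/((3 - 14186) + (-135 + 1251)) = 1/(-14183 + 1116) = 1/(-13067) = -1/13067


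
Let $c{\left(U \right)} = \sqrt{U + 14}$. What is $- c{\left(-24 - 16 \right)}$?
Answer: $- i \sqrt{26} \approx - 5.099 i$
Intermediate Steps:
$c{\left(U \right)} = \sqrt{14 + U}$
$- c{\left(-24 - 16 \right)} = - \sqrt{14 - 40} = - \sqrt{-26} = - i \sqrt{26}$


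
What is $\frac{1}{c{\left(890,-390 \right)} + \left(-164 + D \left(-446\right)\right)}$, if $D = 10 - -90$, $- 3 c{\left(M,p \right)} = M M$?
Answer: $- \frac{3}{926392} \approx -3.2384 \cdot 10^{-6}$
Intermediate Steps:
$c{\left(M,p \right)} = - \frac{M^{2}}{3}$ ($c{\left(M,p \right)} = - \frac{M M}{3} = - \frac{M^{2}}{3}$)
$D = 100$ ($D = 10 + 90 = 100$)
$\frac{1}{c{\left(890,-390 \right)} + \left(-164 + D \left(-446\right)\right)} = \frac{1}{- \frac{890^{2}}{3} + \left(-164 + 100 \left(-446\right)\right)} = \frac{1}{\left(- \frac{1}{3}\right) 792100 - 44764} = \frac{1}{- \frac{792100}{3} - 44764} = \frac{1}{- \frac{926392}{3}} = - \frac{3}{926392}$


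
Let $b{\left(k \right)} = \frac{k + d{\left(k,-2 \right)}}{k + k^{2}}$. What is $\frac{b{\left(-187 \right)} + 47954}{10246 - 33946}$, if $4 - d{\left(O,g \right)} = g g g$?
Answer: $- \frac{1667935853}{824333400} \approx -2.0234$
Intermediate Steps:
$d{\left(O,g \right)} = 4 - g^{3}$ ($d{\left(O,g \right)} = 4 - g g g = 4 - g^{2} g = 4 - g^{3}$)
$b{\left(k \right)} = \frac{12 + k}{k + k^{2}}$ ($b{\left(k \right)} = \frac{k + \left(4 - \left(-2\right)^{3}\right)}{k + k^{2}} = \frac{k + \left(4 - -8\right)}{k + k^{2}} = \frac{k + \left(4 + 8\right)}{k + k^{2}} = \frac{k + 12}{k + k^{2}} = \frac{12 + k}{k + k^{2}}$)
$\frac{b{\left(-187 \right)} + 47954}{10246 - 33946} = \frac{\frac{12 - 187}{\left(-187\right) \left(1 - 187\right)} + 47954}{10246 - 33946} = \frac{\left(- \frac{1}{187}\right) \frac{1}{-186} \left(-175\right) + 47954}{-23700} = \left(\left(- \frac{1}{187}\right) \left(- \frac{1}{186}\right) \left(-175\right) + 47954\right) \left(- \frac{1}{23700}\right) = \left(- \frac{175}{34782} + 47954\right) \left(- \frac{1}{23700}\right) = \frac{1667935853}{34782} \left(- \frac{1}{23700}\right) = - \frac{1667935853}{824333400}$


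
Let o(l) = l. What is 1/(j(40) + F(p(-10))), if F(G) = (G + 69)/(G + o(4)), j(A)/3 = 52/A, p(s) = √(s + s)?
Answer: 5455/95467 + 1625*I*√5/95467 ≈ 0.05714 + 0.038061*I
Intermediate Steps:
p(s) = √2*√s (p(s) = √(2*s) = √2*√s)
j(A) = 156/A (j(A) = 3*(52/A) = 156/A)
F(G) = (69 + G)/(4 + G) (F(G) = (G + 69)/(G + 4) = (69 + G)/(4 + G))
1/(j(40) + F(p(-10))) = 1/(156/40 + (69 + √2*√(-10))/(4 + √2*√(-10))) = 1/(156*(1/40) + (69 + √2*(I*√10))/(4 + √2*(I*√10))) = 1/(39/10 + (69 + 2*I*√5)/(4 + 2*I*√5))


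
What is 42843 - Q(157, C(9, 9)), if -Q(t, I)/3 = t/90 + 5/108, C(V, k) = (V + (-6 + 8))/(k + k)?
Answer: 7712707/180 ≈ 42848.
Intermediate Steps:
C(V, k) = (2 + V)/(2*k) (C(V, k) = (V + 2)/((2*k)) = (2 + V)*(1/(2*k)) = (2 + V)/(2*k))
Q(t, I) = -5/36 - t/30 (Q(t, I) = -3*(t/90 + 5/108) = -3*(5/108 + t/90) = -5/36 - t/30)
42843 - Q(157, C(9, 9)) = 42843 - (-5/36 - 1/30*157) = 42843 - (-5/36 - 157/30) = 42843 - 1*(-967/180) = 42843 + 967/180 = 7712707/180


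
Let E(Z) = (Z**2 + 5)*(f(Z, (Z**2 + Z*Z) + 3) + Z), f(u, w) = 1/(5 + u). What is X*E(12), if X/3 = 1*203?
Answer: 18601905/17 ≈ 1.0942e+6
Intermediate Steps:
X = 609 (X = 3*(1*203) = 3*203 = 609)
E(Z) = (5 + Z**2)*(Z + 1/(5 + Z)) (E(Z) = (Z**2 + 5)*(1/(5 + Z) + Z) = (5 + Z**2)*(Z + 1/(5 + Z)))
X*E(12) = 609*((5 + 12**2 + 12*(5 + 12)*(5 + 12**2))/(5 + 12)) = 609*((5 + 144 + 12*17*(5 + 144))/17) = 609*((5 + 144 + 12*17*149)/17) = 609*((5 + 144 + 30396)/17) = 609*((1/17)*30545) = 609*(30545/17) = 18601905/17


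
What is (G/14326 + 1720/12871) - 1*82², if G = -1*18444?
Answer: -21380185326/3179137 ≈ -6725.2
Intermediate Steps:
G = -18444
(G/14326 + 1720/12871) - 1*82² = (-18444/14326 + 1720/12871) - 1*82² = (-18444*1/14326 + 1720*(1/12871)) - 1*6724 = (-318/247 + 1720/12871) - 6724 = -3668138/3179137 - 6724 = -21380185326/3179137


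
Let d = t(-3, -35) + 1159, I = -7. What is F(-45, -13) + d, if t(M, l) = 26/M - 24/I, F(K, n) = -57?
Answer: 23032/21 ≈ 1096.8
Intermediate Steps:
t(M, l) = 24/7 + 26/M (t(M, l) = 26/M - 24/(-7) = 26/M - 24*(-⅐) = 26/M + 24/7 = 24/7 + 26/M)
d = 24229/21 (d = (24/7 + 26/(-3)) + 1159 = (24/7 + 26*(-⅓)) + 1159 = (24/7 - 26/3) + 1159 = -110/21 + 1159 = 24229/21 ≈ 1153.8)
F(-45, -13) + d = -57 + 24229/21 = 23032/21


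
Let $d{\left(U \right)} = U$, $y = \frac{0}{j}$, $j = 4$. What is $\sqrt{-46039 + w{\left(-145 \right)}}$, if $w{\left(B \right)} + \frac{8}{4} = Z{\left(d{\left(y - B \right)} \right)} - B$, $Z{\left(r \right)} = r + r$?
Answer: $i \sqrt{45606} \approx 213.56 i$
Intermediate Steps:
$y = 0$ ($y = \frac{0}{4} = 0 \cdot \frac{1}{4} = 0$)
$Z{\left(r \right)} = 2 r$
$w{\left(B \right)} = -2 - 3 B$ ($w{\left(B \right)} = -2 - \left(B - 2 \left(0 - B\right)\right) = -2 + \left(2 \left(- B\right) - B\right) = -2 - 3 B$)
$\sqrt{-46039 + w{\left(-145 \right)}} = \sqrt{-46039 - -433} = \sqrt{-46039 + \left(-2 + 435\right)} = \sqrt{-46039 + 433} = \sqrt{-45606} = i \sqrt{45606}$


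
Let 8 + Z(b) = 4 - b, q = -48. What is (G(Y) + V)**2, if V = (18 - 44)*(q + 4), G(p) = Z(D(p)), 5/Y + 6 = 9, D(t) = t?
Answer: 11662225/9 ≈ 1.2958e+6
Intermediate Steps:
Z(b) = -4 - b (Z(b) = -8 + (4 - b) = -4 - b)
Y = 5/3 (Y = 5/(-6 + 9) = 5/3 ≈ 1.6667)
G(p) = -4 - p
V = 1144 (V = (18 - 44)*(-48 + 4) = -26*(-44) = 1144)
(G(Y) + V)**2 = ((-4 - 1*5/3) + 1144)**2 = ((-4 - 5/3) + 1144)**2 = (-17/3 + 1144)**2 = (3415/3)**2 = 11662225/9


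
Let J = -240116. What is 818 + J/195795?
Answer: 159920194/195795 ≈ 816.77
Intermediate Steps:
818 + J/195795 = 818 - 240116/195795 = 159920194/195795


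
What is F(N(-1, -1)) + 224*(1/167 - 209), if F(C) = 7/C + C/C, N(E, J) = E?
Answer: -7819050/167 ≈ -46821.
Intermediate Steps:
F(C) = 1 + 7/C (F(C) = 7/C + 1 = 1 + 7/C)
F(N(-1, -1)) + 224*(1/167 - 209) = (7 - 1)/(-1) + 224*(1/167 - 209) = -1*6 + 224*(1/167 - 209) = -6 + 224*(-34902/167) = -6 - 7818048/167 = -7819050/167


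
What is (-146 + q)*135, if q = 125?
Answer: -2835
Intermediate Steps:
(-146 + q)*135 = (-146 + 125)*135 = -21*135 = -2835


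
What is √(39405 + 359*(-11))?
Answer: 8*√554 ≈ 188.30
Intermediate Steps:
√(39405 + 359*(-11)) = √(39405 - 3949) = √35456 = 8*√554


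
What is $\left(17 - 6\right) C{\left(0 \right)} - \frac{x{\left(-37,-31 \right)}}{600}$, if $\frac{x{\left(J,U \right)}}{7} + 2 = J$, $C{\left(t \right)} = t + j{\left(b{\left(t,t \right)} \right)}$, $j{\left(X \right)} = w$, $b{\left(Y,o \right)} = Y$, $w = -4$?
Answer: $- \frac{8709}{200} \approx -43.545$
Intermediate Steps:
$j{\left(X \right)} = -4$
$C{\left(t \right)} = -4 + t$ ($C{\left(t \right)} = t - 4 = -4 + t$)
$x{\left(J,U \right)} = -14 + 7 J$
$\left(17 - 6\right) C{\left(0 \right)} - \frac{x{\left(-37,-31 \right)}}{600} = \left(17 - 6\right) \left(-4 + 0\right) - \frac{-14 + 7 \left(-37\right)}{600} = 11 \left(-4\right) - \left(-14 - 259\right) \frac{1}{600} = -44 - \left(-273\right) \frac{1}{600} = -44 - - \frac{91}{200} = -44 + \frac{91}{200} = - \frac{8709}{200}$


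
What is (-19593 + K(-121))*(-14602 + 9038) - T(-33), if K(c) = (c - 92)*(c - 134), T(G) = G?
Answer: -193193175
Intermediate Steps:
K(c) = (-134 + c)*(-92 + c) (K(c) = (-92 + c)*(-134 + c) = (-134 + c)*(-92 + c))
(-19593 + K(-121))*(-14602 + 9038) - T(-33) = (-19593 + (12328 + (-121)² - 226*(-121)))*(-14602 + 9038) - 1*(-33) = (-19593 + (12328 + 14641 + 27346))*(-5564) + 33 = (-19593 + 54315)*(-5564) + 33 = 34722*(-5564) + 33 = -193193208 + 33 = -193193175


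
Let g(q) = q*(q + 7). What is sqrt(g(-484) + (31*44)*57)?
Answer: 2*sqrt(77154) ≈ 555.53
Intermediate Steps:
g(q) = q*(7 + q)
sqrt(g(-484) + (31*44)*57) = sqrt(-484*(7 - 484) + (31*44)*57) = sqrt(-484*(-477) + 1364*57) = sqrt(230868 + 77748) = sqrt(308616) = 2*sqrt(77154)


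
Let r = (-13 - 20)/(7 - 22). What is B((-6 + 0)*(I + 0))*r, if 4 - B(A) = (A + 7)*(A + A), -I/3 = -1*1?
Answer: -4312/5 ≈ -862.40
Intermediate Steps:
I = 3 (I = -(-3) = -3*(-1) = 3)
r = 11/5 (r = -33/(-15) = -33*(-1/15) = 11/5 ≈ 2.2000)
B(A) = 4 - 2*A*(7 + A) (B(A) = 4 - (A + 7)*(A + A) = 4 - (7 + A)*2*A = 4 - 2*A*(7 + A))
B((-6 + 0)*(I + 0))*r = (4 - 14*(-6 + 0)*(3 + 0) - 2*(-6 + 0)²*(3 + 0)²)*(11/5) = (4 - (-84)*3 - 2*(-6*3)²)*(11/5) = (4 - 14*(-18) - 2*(-18)²)*(11/5) = (4 + 252 - 2*324)*(11/5) = (4 + 252 - 648)*(11/5) = -392*11/5 = -4312/5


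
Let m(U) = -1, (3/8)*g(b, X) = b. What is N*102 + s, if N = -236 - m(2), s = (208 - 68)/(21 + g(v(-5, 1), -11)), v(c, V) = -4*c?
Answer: -5344890/223 ≈ -23968.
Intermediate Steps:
g(b, X) = 8*b/3
s = 420/223 (s = (208 - 68)/(21 + 8*(-4*(-5))/3) = 140/(21 + (8/3)*20) = 140/(21 + 160/3) = 140/(223/3) = 140*(3/223) = 420/223 ≈ 1.8834)
N = -235 (N = -236 - 1*(-1) = -236 + 1 = -235)
N*102 + s = -235*102 + 420/223 = -23970 + 420/223 = -5344890/223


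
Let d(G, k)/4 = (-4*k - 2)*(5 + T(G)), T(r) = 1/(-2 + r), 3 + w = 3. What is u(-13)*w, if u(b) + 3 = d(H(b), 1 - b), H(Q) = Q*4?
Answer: 0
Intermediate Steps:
w = 0 (w = -3 + 3 = 0)
H(Q) = 4*Q
d(G, k) = 4*(-2 - 4*k)*(5 + 1/(-2 + G)) (d(G, k) = 4*((-4*k - 2)*(5 + 1/(-2 + G))) = 4*((-2 - 4*k)*(5 + 1/(-2 + G))) = 4*(-2 - 4*k)*(5 + 1/(-2 + G)))
u(b) = -3 + 8*(27 - 38*b - 40*b*(1 - b))/(-2 + 4*b) (u(b) = -3 + 8*(9 - 20*b + 18*(1 - b) - 10*4*b*(1 - b))/(-2 + 4*b) = -3 + 8*(9 - 20*b + (18 - 18*b) - 40*b*(1 - b))/(-2 + 4*b) = -3 + 8*(27 - 38*b - 40*b*(1 - b))/(-2 + 4*b))
u(-13)*w = ((111 - 318*(-13) + 160*(-13)²)/(-1 + 2*(-13)))*0 = ((111 + 4134 + 160*169)/(-1 - 26))*0 = ((111 + 4134 + 27040)/(-27))*0 = -1/27*31285*0 = -31285/27*0 = 0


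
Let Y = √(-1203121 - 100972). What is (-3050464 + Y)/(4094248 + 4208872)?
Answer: -190654/518945 + I*√1304093/8303120 ≈ -0.36739 + 0.00013753*I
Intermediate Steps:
Y = I*√1304093 (Y = √(-1304093) = I*√1304093 ≈ 1142.0*I)
(-3050464 + Y)/(4094248 + 4208872) = (-3050464 + I*√1304093)/(4094248 + 4208872) = (-3050464 + I*√1304093)/8303120 = (-3050464 + I*√1304093)*(1/8303120) = -190654/518945 + I*√1304093/8303120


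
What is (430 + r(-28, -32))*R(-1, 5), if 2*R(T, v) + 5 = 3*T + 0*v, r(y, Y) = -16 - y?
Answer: -1768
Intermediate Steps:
R(T, v) = -5/2 + 3*T/2 (R(T, v) = -5/2 + (3*T + 0*v)/2 = -5/2 + (3*T + 0)/2 = -5/2 + (3*T)/2 = -5/2 + 3*T/2)
(430 + r(-28, -32))*R(-1, 5) = (430 + (-16 - 1*(-28)))*(-5/2 + (3/2)*(-1)) = (430 + (-16 + 28))*(-5/2 - 3/2) = (430 + 12)*(-4) = 442*(-4) = -1768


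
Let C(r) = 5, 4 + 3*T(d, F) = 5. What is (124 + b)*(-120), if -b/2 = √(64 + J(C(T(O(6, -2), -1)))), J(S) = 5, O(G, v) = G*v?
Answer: -14880 + 240*√69 ≈ -12886.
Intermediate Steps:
T(d, F) = ⅓ (T(d, F) = -4/3 + (⅓)*5 = -4/3 + 5/3 = ⅓)
b = -2*√69 (b = -2*√(64 + 5) = -2*√69 ≈ -16.613)
(124 + b)*(-120) = (124 - 2*√69)*(-120) = -14880 + 240*√69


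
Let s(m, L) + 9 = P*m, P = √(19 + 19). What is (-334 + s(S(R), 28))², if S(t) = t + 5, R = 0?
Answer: 118599 - 3430*√38 ≈ 97455.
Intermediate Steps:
S(t) = 5 + t
P = √38 ≈ 6.1644
s(m, L) = -9 + m*√38 (s(m, L) = -9 + √38*m = -9 + m*√38)
(-334 + s(S(R), 28))² = (-334 + (-9 + (5 + 0)*√38))² = (-334 + (-9 + 5*√38))² = (-343 + 5*√38)²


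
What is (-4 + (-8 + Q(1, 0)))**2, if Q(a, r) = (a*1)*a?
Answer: 121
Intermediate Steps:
Q(a, r) = a**2 (Q(a, r) = a*a = a**2)
(-4 + (-8 + Q(1, 0)))**2 = (-4 + (-8 + 1**2))**2 = (-4 + (-8 + 1))**2 = (-4 - 7)**2 = (-11)**2 = 121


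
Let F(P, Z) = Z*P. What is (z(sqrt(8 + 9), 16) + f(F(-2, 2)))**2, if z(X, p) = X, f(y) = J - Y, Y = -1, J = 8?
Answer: (9 + sqrt(17))**2 ≈ 172.22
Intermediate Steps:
F(P, Z) = P*Z
f(y) = 9 (f(y) = 8 - 1*(-1) = 8 + 1 = 9)
(z(sqrt(8 + 9), 16) + f(F(-2, 2)))**2 = (sqrt(8 + 9) + 9)**2 = (sqrt(17) + 9)**2 = (9 + sqrt(17))**2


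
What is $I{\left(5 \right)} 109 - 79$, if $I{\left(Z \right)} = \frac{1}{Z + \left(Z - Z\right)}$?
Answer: $- \frac{286}{5} \approx -57.2$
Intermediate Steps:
$I{\left(Z \right)} = \frac{1}{Z}$ ($I{\left(Z \right)} = \frac{1}{Z + 0} = \frac{1}{Z}$)
$I{\left(5 \right)} 109 - 79 = \frac{1}{5} \cdot 109 - 79 = \frac{109}{5} - 79 = - \frac{286}{5}$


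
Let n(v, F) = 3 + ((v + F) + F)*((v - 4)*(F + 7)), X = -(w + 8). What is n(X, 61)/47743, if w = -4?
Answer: -64189/47743 ≈ -1.3445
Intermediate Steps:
X = -4 (X = -(-4 + 8) = -1*4 = -4)
n(v, F) = 3 + (-4 + v)*(7 + F)*(v + 2*F) (n(v, F) = 3 + ((F + v) + F)*((-4 + v)*(7 + F)) = 3 + (v + 2*F)*((-4 + v)*(7 + F)) = 3 + (-4 + v)*(7 + F)*(v + 2*F))
n(X, 61)/47743 = (3 - 56*61 - 28*(-4) - 8*61² + 7*(-4)² + 61*(-4)² + 2*(-4)*61² + 10*61*(-4))/47743 = (3 - 3416 + 112 - 8*3721 + 7*16 + 61*16 + 2*(-4)*3721 - 2440)*(1/47743) = (3 - 3416 + 112 - 29768 + 112 + 976 - 29768 - 2440)*(1/47743) = -64189*1/47743 = -64189/47743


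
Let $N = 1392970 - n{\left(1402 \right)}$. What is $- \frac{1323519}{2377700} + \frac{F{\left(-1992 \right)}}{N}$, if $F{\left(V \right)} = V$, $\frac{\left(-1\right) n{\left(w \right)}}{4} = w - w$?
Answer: $- \frac{184835863983}{331206476900} \approx -0.55807$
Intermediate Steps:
$n{\left(w \right)} = 0$ ($n{\left(w \right)} = - 4 \left(w - w\right) = \left(-4\right) 0 = 0$)
$N = 1392970$ ($N = 1392970 - 0 = 1392970 + 0 = 1392970$)
$- \frac{1323519}{2377700} + \frac{F{\left(-1992 \right)}}{N} = - \frac{1323519}{2377700} - \frac{1992}{1392970} = \left(-1323519\right) \frac{1}{2377700} - \frac{996}{696485} = - \frac{1323519}{2377700} - \frac{996}{696485} = - \frac{184835863983}{331206476900}$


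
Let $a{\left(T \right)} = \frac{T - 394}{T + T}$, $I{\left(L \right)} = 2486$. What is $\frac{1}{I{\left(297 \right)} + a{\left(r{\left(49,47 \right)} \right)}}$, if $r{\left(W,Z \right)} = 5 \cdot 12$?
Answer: $\frac{60}{148993} \approx 0.0004027$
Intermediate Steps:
$r{\left(W,Z \right)} = 60$
$a{\left(T \right)} = \frac{-394 + T}{2 T}$
$\frac{1}{I{\left(297 \right)} + a{\left(r{\left(49,47 \right)} \right)}} = \frac{1}{2486 + \frac{-394 + 60}{2 \cdot 60}} = \frac{1}{2486 + \frac{1}{2} \cdot \frac{1}{60} \left(-334\right)} = \frac{1}{2486 - \frac{167}{60}} = \frac{1}{\frac{148993}{60}} = \frac{60}{148993}$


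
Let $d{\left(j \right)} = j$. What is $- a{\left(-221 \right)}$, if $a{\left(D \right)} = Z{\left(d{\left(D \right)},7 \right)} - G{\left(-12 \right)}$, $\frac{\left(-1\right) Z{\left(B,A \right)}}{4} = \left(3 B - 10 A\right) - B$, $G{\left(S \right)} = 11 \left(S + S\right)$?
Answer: $-2312$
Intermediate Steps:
$G{\left(S \right)} = 22 S$ ($G{\left(S \right)} = 11 \cdot 2 S = 22 S$)
$Z{\left(B,A \right)} = - 8 B + 40 A$ ($Z{\left(B,A \right)} = - 4 \left(\left(3 B - 10 A\right) - B\right) = - 4 \left(\left(- 10 A + 3 B\right) - B\right) = - 4 \left(- 10 A + 2 B\right) = - 8 B + 40 A$)
$a{\left(D \right)} = 544 - 8 D$ ($a{\left(D \right)} = \left(- 8 D + 40 \cdot 7\right) - 22 \left(-12\right) = \left(- 8 D + 280\right) - -264 = \left(280 - 8 D\right) + 264 = 544 - 8 D$)
$- a{\left(-221 \right)} = - (544 - -1768) = - (544 + 1768) = \left(-1\right) 2312 = -2312$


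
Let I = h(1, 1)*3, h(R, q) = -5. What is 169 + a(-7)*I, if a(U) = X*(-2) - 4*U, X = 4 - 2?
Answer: -191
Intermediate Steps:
X = 2
a(U) = -4 - 4*U (a(U) = 2*(-2) - 4*U = -4 - 4*U)
I = -15 (I = -5*3 = -15)
169 + a(-7)*I = 169 + (-4 - 4*(-7))*(-15) = 169 + (-4 + 28)*(-15) = 169 + 24*(-15) = 169 - 360 = -191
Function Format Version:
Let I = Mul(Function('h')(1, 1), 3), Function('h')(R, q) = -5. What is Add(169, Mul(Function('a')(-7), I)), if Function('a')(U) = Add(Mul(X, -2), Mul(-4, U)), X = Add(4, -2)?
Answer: -191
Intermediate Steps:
X = 2
Function('a')(U) = Add(-4, Mul(-4, U)) (Function('a')(U) = Add(Mul(2, -2), Mul(-4, U)) = Add(-4, Mul(-4, U)))
I = -15 (I = Mul(-5, 3) = -15)
Add(169, Mul(Function('a')(-7), I)) = Add(169, Mul(Add(-4, Mul(-4, -7)), -15)) = Add(169, Mul(Add(-4, 28), -15)) = Add(169, Mul(24, -15)) = Add(169, -360) = -191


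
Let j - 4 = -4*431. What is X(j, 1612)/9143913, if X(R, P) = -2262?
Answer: -754/3047971 ≈ -0.00024738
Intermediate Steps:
j = -1720 (j = 4 - 4*431 = 4 - 1724 = -1720)
X(j, 1612)/9143913 = -2262/9143913 = -2262*1/9143913 = -754/3047971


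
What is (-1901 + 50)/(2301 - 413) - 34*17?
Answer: -1093115/1888 ≈ -578.98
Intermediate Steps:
(-1901 + 50)/(2301 - 413) - 34*17 = -1851/1888 - 578 = -1093115/1888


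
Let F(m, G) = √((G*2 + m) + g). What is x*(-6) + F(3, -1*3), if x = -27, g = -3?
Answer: 162 + I*√6 ≈ 162.0 + 2.4495*I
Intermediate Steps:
F(m, G) = √(-3 + m + 2*G) (F(m, G) = √((G*2 + m) - 3) = √((2*G + m) - 3) = √((m + 2*G) - 3) = √(-3 + m + 2*G))
x*(-6) + F(3, -1*3) = -27*(-6) + √(-3 + 3 + 2*(-1*3)) = 162 + √(-3 + 3 + 2*(-3)) = 162 + √(-3 + 3 - 6) = 162 + √(-6) = 162 + I*√6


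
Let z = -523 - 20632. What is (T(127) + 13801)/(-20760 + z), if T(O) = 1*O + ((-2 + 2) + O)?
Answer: -2811/8383 ≈ -0.33532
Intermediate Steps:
z = -21155
T(O) = 2*O (T(O) = O + (0 + O) = O + O = 2*O)
(T(127) + 13801)/(-20760 + z) = (2*127 + 13801)/(-20760 - 21155) = (254 + 13801)/(-41915) = 14055*(-1/41915) = -2811/8383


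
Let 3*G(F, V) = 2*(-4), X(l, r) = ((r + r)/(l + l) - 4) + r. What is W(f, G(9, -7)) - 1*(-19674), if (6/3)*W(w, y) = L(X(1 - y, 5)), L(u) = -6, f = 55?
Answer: 19671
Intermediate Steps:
X(l, r) = -4 + r + r/l (X(l, r) = ((2*r)/((2*l)) - 4) + r = ((2*r)*(1/(2*l)) - 4) + r = (r/l - 4) + r = (-4 + r/l) + r = -4 + r + r/l)
G(F, V) = -8/3 (G(F, V) = (2*(-4))/3 = (1/3)*(-8) = -8/3)
W(w, y) = -3 (W(w, y) = (1/2)*(-6) = -3)
W(f, G(9, -7)) - 1*(-19674) = -3 - 1*(-19674) = -3 + 19674 = 19671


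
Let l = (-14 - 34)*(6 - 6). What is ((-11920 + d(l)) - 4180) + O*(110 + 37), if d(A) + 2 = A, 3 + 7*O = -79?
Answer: -17824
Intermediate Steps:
O = -82/7 (O = -3/7 + (⅐)*(-79) = -3/7 - 79/7 = -82/7 ≈ -11.714)
l = 0 (l = -48*0 = 0)
d(A) = -2 + A
((-11920 + d(l)) - 4180) + O*(110 + 37) = ((-11920 + (-2 + 0)) - 4180) - 82*(110 + 37)/7 = ((-11920 - 2) - 4180) - 82/7*147 = (-11922 - 4180) - 1722 = -16102 - 1722 = -17824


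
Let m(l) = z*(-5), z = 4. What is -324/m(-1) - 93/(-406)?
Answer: 33351/2030 ≈ 16.429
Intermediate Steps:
m(l) = -20 (m(l) = 4*(-5) = -20)
-324/m(-1) - 93/(-406) = -324/(-20) - 93/(-406) = -324*(-1/20) - 93*(-1/406) = 81/5 + 93/406 = 33351/2030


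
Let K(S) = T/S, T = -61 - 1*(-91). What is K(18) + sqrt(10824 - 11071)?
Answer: 5/3 + I*sqrt(247) ≈ 1.6667 + 15.716*I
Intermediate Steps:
T = 30 (T = -61 + 91 = 30)
K(S) = 30/S
K(18) + sqrt(10824 - 11071) = 30/18 + sqrt(10824 - 11071) = 30*(1/18) + sqrt(-247) = 5/3 + I*sqrt(247)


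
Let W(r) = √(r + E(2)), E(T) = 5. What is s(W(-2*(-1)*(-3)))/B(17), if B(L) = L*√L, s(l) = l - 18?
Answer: √17*(-18 + I)/289 ≈ -0.2568 + 0.014267*I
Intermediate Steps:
W(r) = √(5 + r) (W(r) = √(r + 5) = √(5 + r))
s(l) = -18 + l
B(L) = L^(3/2)
s(W(-2*(-1)*(-3)))/B(17) = (-18 + √(5 - 2*(-1)*(-3)))/(17^(3/2)) = (-18 + √(5 + 2*(-3)))/((17*√17)) = (-18 + √(5 - 6))*(√17/289) = (-18 + √(-1))*(√17/289) = (-18 + I)*(√17/289) = √17*(-18 + I)/289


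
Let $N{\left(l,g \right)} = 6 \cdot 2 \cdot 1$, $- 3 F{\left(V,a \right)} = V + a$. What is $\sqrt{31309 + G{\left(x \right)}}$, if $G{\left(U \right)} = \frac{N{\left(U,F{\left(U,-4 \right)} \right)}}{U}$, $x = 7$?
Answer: $\frac{5 \sqrt{61369}}{7} \approx 176.95$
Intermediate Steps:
$F{\left(V,a \right)} = - \frac{V}{3} - \frac{a}{3}$ ($F{\left(V,a \right)} = - \frac{V + a}{3} = - \frac{V}{3} - \frac{a}{3}$)
$N{\left(l,g \right)} = 12$ ($N{\left(l,g \right)} = 12 \cdot 1 = 12$)
$G{\left(U \right)} = \frac{12}{U}$
$\sqrt{31309 + G{\left(x \right)}} = \sqrt{31309 + \frac{12}{7}} = \sqrt{\frac{219175}{7}} = \frac{5 \sqrt{61369}}{7}$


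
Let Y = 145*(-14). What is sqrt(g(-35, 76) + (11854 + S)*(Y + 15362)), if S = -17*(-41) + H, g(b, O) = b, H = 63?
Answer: 7*sqrt(3432037) ≈ 12968.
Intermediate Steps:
Y = -2030
S = 760 (S = -17*(-41) + 63 = 697 + 63 = 760)
sqrt(g(-35, 76) + (11854 + S)*(Y + 15362)) = sqrt(-35 + (11854 + 760)*(-2030 + 15362)) = sqrt(-35 + 12614*13332) = sqrt(-35 + 168169848) = sqrt(168169813) = 7*sqrt(3432037)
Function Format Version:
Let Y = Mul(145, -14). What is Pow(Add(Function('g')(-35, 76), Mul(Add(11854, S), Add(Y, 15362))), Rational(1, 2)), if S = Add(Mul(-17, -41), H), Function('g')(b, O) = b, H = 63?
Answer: Mul(7, Pow(3432037, Rational(1, 2))) ≈ 12968.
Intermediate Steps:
Y = -2030
S = 760 (S = Add(Mul(-17, -41), 63) = Add(697, 63) = 760)
Pow(Add(Function('g')(-35, 76), Mul(Add(11854, S), Add(Y, 15362))), Rational(1, 2)) = Pow(Add(-35, Mul(Add(11854, 760), Add(-2030, 15362))), Rational(1, 2)) = Pow(Add(-35, Mul(12614, 13332)), Rational(1, 2)) = Pow(Add(-35, 168169848), Rational(1, 2)) = Pow(168169813, Rational(1, 2)) = Mul(7, Pow(3432037, Rational(1, 2)))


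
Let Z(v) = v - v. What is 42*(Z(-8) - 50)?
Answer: -2100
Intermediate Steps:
Z(v) = 0
42*(Z(-8) - 50) = 42*(0 - 50) = 42*(-50) = -2100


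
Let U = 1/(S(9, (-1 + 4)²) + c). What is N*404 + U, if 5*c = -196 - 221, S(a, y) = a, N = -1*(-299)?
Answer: 44936107/372 ≈ 1.2080e+5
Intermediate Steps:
N = 299
c = -417/5 (c = (-196 - 221)/5 = (⅕)*(-417) = -417/5 ≈ -83.400)
U = -5/372 (U = 1/(9 - 417/5) = 1/(-372/5) = -5/372 ≈ -0.013441)
N*404 + U = 299*404 - 5/372 = 120796 - 5/372 = 44936107/372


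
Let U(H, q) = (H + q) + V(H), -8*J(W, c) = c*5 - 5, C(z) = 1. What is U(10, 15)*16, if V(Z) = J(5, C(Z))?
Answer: 400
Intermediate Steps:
J(W, c) = 5/8 - 5*c/8 (J(W, c) = -(c*5 - 5)/8 = -(5*c - 5)/8 = -(-5 + 5*c)/8 = 5/8 - 5*c/8)
V(Z) = 0 (V(Z) = 5/8 - 5/8*1 = 5/8 - 5/8 = 0)
U(H, q) = H + q (U(H, q) = (H + q) + 0 = H + q)
U(10, 15)*16 = (10 + 15)*16 = 25*16 = 400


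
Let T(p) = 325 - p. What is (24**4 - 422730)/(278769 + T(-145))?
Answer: -90954/279239 ≈ -0.32572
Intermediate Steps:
(24**4 - 422730)/(278769 + T(-145)) = (24**4 - 422730)/(278769 + (325 - 1*(-145))) = (331776 - 422730)/(278769 + (325 + 145)) = -90954/(278769 + 470) = -90954/279239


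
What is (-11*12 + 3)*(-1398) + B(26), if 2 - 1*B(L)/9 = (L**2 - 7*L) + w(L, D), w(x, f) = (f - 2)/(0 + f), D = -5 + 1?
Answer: 351801/2 ≈ 1.7590e+5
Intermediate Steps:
D = -4
w(x, f) = (-2 + f)/f
B(L) = 9/2 - 9*L**2 + 63*L (B(L) = 18 - 9*((L**2 - 7*L) + (-2 - 4)/(-4)) = 18 - 9*((L**2 - 7*L) - 1/4*(-6)) = 18 - 9*((L**2 - 7*L) + 3/2) = 18 - 9*(3/2 + L**2 - 7*L) = 18 + (-27/2 - 9*L**2 + 63*L) = 9/2 - 9*L**2 + 63*L)
(-11*12 + 3)*(-1398) + B(26) = (-11*12 + 3)*(-1398) + (9/2 - 9*26**2 + 63*26) = (-132 + 3)*(-1398) + (9/2 - 9*676 + 1638) = -129*(-1398) + (9/2 - 6084 + 1638) = 180342 - 8883/2 = 351801/2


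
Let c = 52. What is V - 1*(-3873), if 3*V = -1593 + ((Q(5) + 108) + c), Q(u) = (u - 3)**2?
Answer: 10190/3 ≈ 3396.7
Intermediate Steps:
Q(u) = (-3 + u)**2
V = -1429/3 (V = (-1593 + (((-3 + 5)**2 + 108) + 52))/3 = (-1593 + ((2**2 + 108) + 52))/3 = (-1593 + ((4 + 108) + 52))/3 = (-1593 + (112 + 52))/3 = (-1593 + 164)/3 = (1/3)*(-1429) = -1429/3 ≈ -476.33)
V - 1*(-3873) = -1429/3 - 1*(-3873) = -1429/3 + 3873 = 10190/3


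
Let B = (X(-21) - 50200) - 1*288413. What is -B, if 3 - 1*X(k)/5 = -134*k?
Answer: 352668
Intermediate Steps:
X(k) = 15 + 670*k (X(k) = 15 - (-670)*k = 15 + 670*k)
B = -352668 (B = ((15 + 670*(-21)) - 50200) - 1*288413 = ((15 - 14070) - 50200) - 288413 = (-14055 - 50200) - 288413 = -64255 - 288413 = -352668)
-B = -1*(-352668) = 352668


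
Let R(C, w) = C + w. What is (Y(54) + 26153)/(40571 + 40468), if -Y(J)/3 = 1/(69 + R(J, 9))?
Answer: 383577/1188572 ≈ 0.32272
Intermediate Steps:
Y(J) = -3/(78 + J) (Y(J) = -3/(69 + (J + 9)) = -3/(69 + (9 + J)) = -3/(78 + J))
(Y(54) + 26153)/(40571 + 40468) = (-3/(78 + 54) + 26153)/(40571 + 40468) = (-3/132 + 26153)/81039 = (-3*1/132 + 26153)*(1/81039) = (-1/44 + 26153)*(1/81039) = (1150731/44)*(1/81039) = 383577/1188572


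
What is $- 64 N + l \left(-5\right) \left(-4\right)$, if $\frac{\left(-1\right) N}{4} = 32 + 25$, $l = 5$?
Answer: $14692$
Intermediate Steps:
$N = -228$ ($N = - 4 \left(32 + 25\right) = \left(-4\right) 57 = -228$)
$- 64 N + l \left(-5\right) \left(-4\right) = \left(-64\right) \left(-228\right) + 5 \left(-5\right) \left(-4\right) = 14592 - -100 = 14592 + 100 = 14692$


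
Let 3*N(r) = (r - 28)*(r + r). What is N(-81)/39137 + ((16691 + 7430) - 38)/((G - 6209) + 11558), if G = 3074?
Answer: 992114149/329650951 ≈ 3.0096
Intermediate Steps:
N(r) = 2*r*(-28 + r)/3 (N(r) = ((r - 28)*(r + r))/3 = ((-28 + r)*(2*r))/3 = (2*r*(-28 + r))/3 = 2*r*(-28 + r)/3)
N(-81)/39137 + ((16691 + 7430) - 38)/((G - 6209) + 11558) = ((⅔)*(-81)*(-28 - 81))/39137 + ((16691 + 7430) - 38)/((3074 - 6209) + 11558) = ((⅔)*(-81)*(-109))*(1/39137) + (24121 - 38)/(-3135 + 11558) = 5886*(1/39137) + 24083/8423 = 5886/39137 + 24083*(1/8423) = 5886/39137 + 24083/8423 = 992114149/329650951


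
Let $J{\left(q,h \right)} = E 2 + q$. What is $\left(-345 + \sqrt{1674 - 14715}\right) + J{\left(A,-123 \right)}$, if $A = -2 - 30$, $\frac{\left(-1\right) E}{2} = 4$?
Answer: $-393 + 9 i \sqrt{161} \approx -393.0 + 114.2 i$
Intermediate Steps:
$E = -8$ ($E = \left(-2\right) 4 = -8$)
$A = -32$ ($A = -2 - 30 = -32$)
$J{\left(q,h \right)} = -16 + q$ ($J{\left(q,h \right)} = \left(-8\right) 2 + q = -16 + q$)
$\left(-345 + \sqrt{1674 - 14715}\right) + J{\left(A,-123 \right)} = \left(-345 + \sqrt{1674 - 14715}\right) - 48 = \left(-345 + \sqrt{-13041}\right) - 48 = \left(-345 + 9 i \sqrt{161}\right) - 48 = -393 + 9 i \sqrt{161}$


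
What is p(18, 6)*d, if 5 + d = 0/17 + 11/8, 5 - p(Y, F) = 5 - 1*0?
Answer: 0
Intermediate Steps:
p(Y, F) = 0 (p(Y, F) = 5 - (5 - 1*0) = 5 - (5 + 0) = 5 - 1*5 = 5 - 5 = 0)
d = -29/8 (d = -5 + (0/17 + 11/8) = -5 + (0*(1/17) + 11*(⅛)) = -5 + (0 + 11/8) = -5 + 11/8 = -29/8 ≈ -3.6250)
p(18, 6)*d = 0*(-29/8) = 0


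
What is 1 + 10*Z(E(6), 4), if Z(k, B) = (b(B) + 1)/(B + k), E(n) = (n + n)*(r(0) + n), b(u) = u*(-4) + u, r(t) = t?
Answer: -17/38 ≈ -0.44737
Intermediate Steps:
b(u) = -3*u (b(u) = -4*u + u = -3*u)
E(n) = 2*n**2 (E(n) = (n + n)*(0 + n) = (2*n)*n = 2*n**2)
Z(k, B) = (1 - 3*B)/(B + k) (Z(k, B) = (-3*B + 1)/(B + k) = (1 - 3*B)/(B + k))
1 + 10*Z(E(6), 4) = 1 + 10*((1 - 3*4)/(4 + 2*6**2)) = 1 + 10*((1 - 12)/(4 + 2*36)) = 1 + 10*(-11/(4 + 72)) = 1 + 10*(-11/76) = 1 - 55/38 = -17/38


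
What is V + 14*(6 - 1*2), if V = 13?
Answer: 69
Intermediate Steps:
V + 14*(6 - 1*2) = 13 + 14*(6 - 1*2) = 13 + 14*(6 - 2) = 13 + 14*4 = 13 + 56 = 69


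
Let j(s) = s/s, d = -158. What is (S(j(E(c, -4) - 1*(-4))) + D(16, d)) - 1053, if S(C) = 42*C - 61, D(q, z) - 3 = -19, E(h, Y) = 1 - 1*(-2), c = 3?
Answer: -1088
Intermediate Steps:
E(h, Y) = 3 (E(h, Y) = 1 + 2 = 3)
D(q, z) = -16 (D(q, z) = 3 - 19 = -16)
j(s) = 1
S(C) = -61 + 42*C
(S(j(E(c, -4) - 1*(-4))) + D(16, d)) - 1053 = ((-61 + 42*1) - 16) - 1053 = ((-61 + 42) - 16) - 1053 = (-19 - 16) - 1053 = -35 - 1053 = -1088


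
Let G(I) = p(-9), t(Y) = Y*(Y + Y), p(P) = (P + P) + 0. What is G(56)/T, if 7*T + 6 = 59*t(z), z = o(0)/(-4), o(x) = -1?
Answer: -1008/11 ≈ -91.636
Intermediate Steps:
p(P) = 2*P (p(P) = 2*P + 0 = 2*P)
z = ¼ (z = -1/(-4) = -1*(-¼) = ¼ ≈ 0.25000)
t(Y) = 2*Y² (t(Y) = Y*(2*Y) = 2*Y²)
G(I) = -18 (G(I) = 2*(-9) = -18)
T = 11/56 (T = -6/7 + (59*(2*(¼)²))/7 = -6/7 + (59*(2*(1/16)))/7 = -6/7 + (59*(⅛))/7 = -6/7 + (⅐)*(59/8) = -6/7 + 59/56 = 11/56 ≈ 0.19643)
G(56)/T = -18/11/56 = -18*56/11 = -1008/11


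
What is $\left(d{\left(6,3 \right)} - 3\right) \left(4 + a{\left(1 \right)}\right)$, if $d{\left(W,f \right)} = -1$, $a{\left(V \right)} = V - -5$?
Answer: $-40$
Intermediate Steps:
$a{\left(V \right)} = 5 + V$ ($a{\left(V \right)} = V + 5 = 5 + V$)
$\left(d{\left(6,3 \right)} - 3\right) \left(4 + a{\left(1 \right)}\right) = \left(-1 - 3\right) \left(4 + \left(5 + 1\right)\right) = \left(-1 - 3\right) \left(4 + 6\right) = \left(-4\right) 10 = -40$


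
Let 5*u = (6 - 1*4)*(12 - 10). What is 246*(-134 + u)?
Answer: -163836/5 ≈ -32767.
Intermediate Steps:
u = 4/5 (u = ((6 - 1*4)*(12 - 10))/5 = ((6 - 4)*2)/5 = (2*2)/5 = (1/5)*4 = 4/5 ≈ 0.80000)
246*(-134 + u) = 246*(-134 + 4/5) = 246*(-666/5) = -163836/5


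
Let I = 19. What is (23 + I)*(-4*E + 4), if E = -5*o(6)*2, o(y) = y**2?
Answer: 60648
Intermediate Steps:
E = -360 (E = -5*6**2*2 = -5*36*2 = -180*2 = -360)
(23 + I)*(-4*E + 4) = (23 + 19)*(-4*(-360) + 4) = 42*(1440 + 4) = 42*1444 = 60648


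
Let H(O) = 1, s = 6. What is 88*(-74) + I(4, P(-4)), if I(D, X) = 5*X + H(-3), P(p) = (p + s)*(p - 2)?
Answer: -6571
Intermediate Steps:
P(p) = (-2 + p)*(6 + p) (P(p) = (p + 6)*(p - 2) = (6 + p)*(-2 + p) = (-2 + p)*(6 + p))
I(D, X) = 1 + 5*X (I(D, X) = 5*X + 1 = 1 + 5*X)
88*(-74) + I(4, P(-4)) = 88*(-74) + (1 + 5*(-12 + (-4)² + 4*(-4))) = -6512 + (1 + 5*(-12 + 16 - 16)) = -6512 + (1 + 5*(-12)) = -6512 + (1 - 60) = -6512 - 59 = -6571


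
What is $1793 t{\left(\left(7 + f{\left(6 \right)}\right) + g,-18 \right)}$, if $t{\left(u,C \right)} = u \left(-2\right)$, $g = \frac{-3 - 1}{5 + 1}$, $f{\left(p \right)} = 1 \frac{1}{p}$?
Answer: $-23309$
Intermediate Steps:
$f{\left(p \right)} = \frac{1}{p}$
$g = - \frac{2}{3}$ ($g = - \frac{4}{6} = \left(-4\right) \frac{1}{6} = - \frac{2}{3} \approx -0.66667$)
$t{\left(u,C \right)} = - 2 u$
$1793 t{\left(\left(7 + f{\left(6 \right)}\right) + g,-18 \right)} = 1793 \left(- 2 \left(\left(7 + \frac{1}{6}\right) - \frac{2}{3}\right)\right) = 1793 \left(- 2 \left(\frac{43}{6} - \frac{2}{3}\right)\right) = 1793 \left(\left(-2\right) \frac{13}{2}\right) = 1793 \left(-13\right) = -23309$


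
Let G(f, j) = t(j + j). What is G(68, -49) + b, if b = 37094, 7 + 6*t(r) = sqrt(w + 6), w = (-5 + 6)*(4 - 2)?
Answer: 222557/6 + sqrt(2)/3 ≈ 37093.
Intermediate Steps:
w = 2 (w = 1*2 = 2)
t(r) = -7/6 + sqrt(2)/3 (t(r) = -7/6 + sqrt(2 + 6)/6 = -7/6 + sqrt(8)/6 = -7/6 + (2*sqrt(2))/6 = -7/6 + sqrt(2)/3)
G(f, j) = -7/6 + sqrt(2)/3
G(68, -49) + b = (-7/6 + sqrt(2)/3) + 37094 = 222557/6 + sqrt(2)/3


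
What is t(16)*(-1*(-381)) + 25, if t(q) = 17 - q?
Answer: 406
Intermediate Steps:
t(16)*(-1*(-381)) + 25 = (17 - 1*16)*(-1*(-381)) + 25 = (17 - 16)*381 + 25 = 1*381 + 25 = 381 + 25 = 406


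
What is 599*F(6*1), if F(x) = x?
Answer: 3594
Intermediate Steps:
599*F(6*1) = 599*(6*1) = 599*6 = 3594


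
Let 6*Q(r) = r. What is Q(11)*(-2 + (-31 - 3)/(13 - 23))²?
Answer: 539/150 ≈ 3.5933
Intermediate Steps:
Q(r) = r/6
Q(11)*(-2 + (-31 - 3)/(13 - 23))² = ((⅙)*11)*(-2 + (-31 - 3)/(13 - 23))² = 11*(-2 - 34/(-10))²/6 = 11*(-2 - 34*(-⅒))²/6 = 11*(-2 + 17/5)²/6 = 11*(7/5)²/6 = (11/6)*(49/25) = 539/150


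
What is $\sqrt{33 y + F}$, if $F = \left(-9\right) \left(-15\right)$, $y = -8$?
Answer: $i \sqrt{129} \approx 11.358 i$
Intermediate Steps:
$F = 135$
$\sqrt{33 y + F} = \sqrt{33 \left(-8\right) + 135} = \sqrt{-264 + 135} = \sqrt{-129} = i \sqrt{129}$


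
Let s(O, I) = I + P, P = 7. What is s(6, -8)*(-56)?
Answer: 56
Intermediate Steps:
s(O, I) = 7 + I (s(O, I) = I + 7 = 7 + I)
s(6, -8)*(-56) = (7 - 8)*(-56) = -1*(-56) = 56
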